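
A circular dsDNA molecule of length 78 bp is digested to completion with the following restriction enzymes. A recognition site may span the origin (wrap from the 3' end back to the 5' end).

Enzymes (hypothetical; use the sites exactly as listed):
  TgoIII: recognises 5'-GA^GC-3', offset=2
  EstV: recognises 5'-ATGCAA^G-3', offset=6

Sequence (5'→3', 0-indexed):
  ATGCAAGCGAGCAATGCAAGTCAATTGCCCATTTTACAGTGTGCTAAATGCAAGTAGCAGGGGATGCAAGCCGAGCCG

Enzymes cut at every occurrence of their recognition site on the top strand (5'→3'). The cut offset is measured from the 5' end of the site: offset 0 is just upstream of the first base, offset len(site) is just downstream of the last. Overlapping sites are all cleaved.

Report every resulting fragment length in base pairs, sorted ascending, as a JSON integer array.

[4,5,9,10,16,34]

Per-enzyme occurrences:
  TgoIII GAGC/2: at [8, 72] ⇒ [10, 74]
  EstV ATGCAAG/6: at [0, 13, 47, 63] ⇒ [6, 19, 53, 69]

All cut coordinates (distinct, sorted): [6, 10, 19, 53, 69, 74]

Fragment lengths:
  6→10: 4 bp
  10→19: 9 bp
  19→53: 34 bp
  53→69: 16 bp
  69→74: 5 bp
  74→6 (wrap): 78-74+6 = 10 bp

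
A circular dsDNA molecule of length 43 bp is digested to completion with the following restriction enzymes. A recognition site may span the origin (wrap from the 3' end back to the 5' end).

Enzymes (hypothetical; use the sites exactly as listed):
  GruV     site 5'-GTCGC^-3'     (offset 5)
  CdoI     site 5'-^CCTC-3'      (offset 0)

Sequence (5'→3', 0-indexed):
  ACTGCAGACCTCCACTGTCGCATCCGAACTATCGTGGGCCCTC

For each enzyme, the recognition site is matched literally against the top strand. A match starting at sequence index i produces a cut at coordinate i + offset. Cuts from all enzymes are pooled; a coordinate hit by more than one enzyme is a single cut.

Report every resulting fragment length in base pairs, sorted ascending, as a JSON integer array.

[12,13,18]

Per-enzyme occurrences:
  GruV (GTCGC, off=5): starts [16] → cuts [21]
  CdoI (CCTC, off=0): starts [8, 39] → cuts [8, 39]

All cut coordinates (distinct, sorted): [8, 21, 39]

Fragments:
  8→21: 13 bp
  21→39: 18 bp
  39→8 (wrap): 43-39+8 = 12 bp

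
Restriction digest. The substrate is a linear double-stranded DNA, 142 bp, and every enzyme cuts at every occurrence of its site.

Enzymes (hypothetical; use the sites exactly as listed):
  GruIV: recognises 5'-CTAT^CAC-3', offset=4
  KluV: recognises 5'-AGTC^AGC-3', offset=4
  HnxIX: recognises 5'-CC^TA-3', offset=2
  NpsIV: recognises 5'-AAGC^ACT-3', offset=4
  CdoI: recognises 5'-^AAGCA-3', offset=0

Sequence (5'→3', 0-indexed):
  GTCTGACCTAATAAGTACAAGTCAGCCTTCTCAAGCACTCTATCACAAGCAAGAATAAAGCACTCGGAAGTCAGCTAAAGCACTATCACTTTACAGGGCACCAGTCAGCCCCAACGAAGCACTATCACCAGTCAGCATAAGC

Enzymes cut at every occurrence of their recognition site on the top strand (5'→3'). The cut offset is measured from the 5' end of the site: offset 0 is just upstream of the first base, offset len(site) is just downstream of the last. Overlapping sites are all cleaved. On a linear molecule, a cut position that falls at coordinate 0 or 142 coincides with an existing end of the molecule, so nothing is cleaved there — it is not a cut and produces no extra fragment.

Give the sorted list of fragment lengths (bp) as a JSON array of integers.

[3,4,4,4,4,5,5,5,7,8,8,9,9,10,11,11,15,20]

Per-enzyme occurrences:
  GruIV CTATCAC/4: at [39, 82, 121] ⇒ [43, 86, 125]
  KluV AGTCAGC/4: at [19, 68, 102, 129] ⇒ [23, 72, 106, 133]
  HnxIX CCTA/2: at [6] ⇒ [8]
  NpsIV AAGCACT/4: at [32, 57, 77, 116] ⇒ [36, 61, 81, 120]
  CdoI AAGCA/0: at [32, 46, 57, 77, 116] ⇒ [32, 46, 57, 77, 116]

Pooled cuts: [8, 23, 32, 36, 43, 46, 57, 61, 72, 77, 81, 86, 106, 116, 120, 125, 133]

Fragment lengths:
  [0,8): 8 bp
  [8,23): 15 bp
  [23,32): 9 bp
  [32,36): 4 bp
  [36,43): 7 bp
  [43,46): 3 bp
  [46,57): 11 bp
  [57,61): 4 bp
  [61,72): 11 bp
  [72,77): 5 bp
  [77,81): 4 bp
  [81,86): 5 bp
  [86,106): 20 bp
  [106,116): 10 bp
  [116,120): 4 bp
  [120,125): 5 bp
  [125,133): 8 bp
  [133,142): 9 bp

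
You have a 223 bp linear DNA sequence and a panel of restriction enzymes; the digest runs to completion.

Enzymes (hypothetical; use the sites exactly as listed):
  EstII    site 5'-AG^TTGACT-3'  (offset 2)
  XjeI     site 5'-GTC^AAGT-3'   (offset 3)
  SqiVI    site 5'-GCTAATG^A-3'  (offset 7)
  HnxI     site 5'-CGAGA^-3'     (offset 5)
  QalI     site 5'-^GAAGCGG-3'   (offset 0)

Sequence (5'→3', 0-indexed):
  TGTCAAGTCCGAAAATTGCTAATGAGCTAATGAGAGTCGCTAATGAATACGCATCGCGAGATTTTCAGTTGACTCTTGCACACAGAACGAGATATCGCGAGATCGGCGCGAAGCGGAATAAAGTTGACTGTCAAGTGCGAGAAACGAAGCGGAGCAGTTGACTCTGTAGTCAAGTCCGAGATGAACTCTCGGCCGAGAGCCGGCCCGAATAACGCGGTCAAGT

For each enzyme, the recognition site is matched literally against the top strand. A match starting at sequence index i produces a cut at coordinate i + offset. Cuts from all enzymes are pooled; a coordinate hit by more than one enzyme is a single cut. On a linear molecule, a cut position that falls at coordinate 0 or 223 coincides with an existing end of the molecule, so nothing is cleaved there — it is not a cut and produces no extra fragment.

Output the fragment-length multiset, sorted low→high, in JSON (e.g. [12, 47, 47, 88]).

[3,4,4,7,7,8,9,10,10,10,12,13,14,14,16,17,20,21,24]

Site scan:
  EstII (AGTTGACT, off=2): starts [66, 121, 155] → cuts [68, 123, 157]
  XjeI (GTCAAGT, off=3): starts [1, 129, 168, 216] → cuts [4, 132, 171, 219]
  SqiVI (GCTAATGA, off=7): starts [17, 25, 38] → cuts [24, 32, 45]
  HnxI (CGAGA, off=5): starts [56, 87, 97, 137, 176, 193] → cuts [61, 92, 102, 142, 181, 198]
  QalI (GAAGCGG, off=0): starts [109, 145] → cuts [109, 145]

All cut coordinates (distinct, sorted): [4, 24, 32, 45, 61, 68, 92, 102, 109, 123, 132, 142, 145, 157, 171, 181, 198, 219]

Fragment lengths:
  [0,4): 4 bp
  [4,24): 20 bp
  [24,32): 8 bp
  [32,45): 13 bp
  [45,61): 16 bp
  [61,68): 7 bp
  [68,92): 24 bp
  [92,102): 10 bp
  [102,109): 7 bp
  [109,123): 14 bp
  [123,132): 9 bp
  [132,142): 10 bp
  [142,145): 3 bp
  [145,157): 12 bp
  [157,171): 14 bp
  [171,181): 10 bp
  [181,198): 17 bp
  [198,219): 21 bp
  [219,223): 4 bp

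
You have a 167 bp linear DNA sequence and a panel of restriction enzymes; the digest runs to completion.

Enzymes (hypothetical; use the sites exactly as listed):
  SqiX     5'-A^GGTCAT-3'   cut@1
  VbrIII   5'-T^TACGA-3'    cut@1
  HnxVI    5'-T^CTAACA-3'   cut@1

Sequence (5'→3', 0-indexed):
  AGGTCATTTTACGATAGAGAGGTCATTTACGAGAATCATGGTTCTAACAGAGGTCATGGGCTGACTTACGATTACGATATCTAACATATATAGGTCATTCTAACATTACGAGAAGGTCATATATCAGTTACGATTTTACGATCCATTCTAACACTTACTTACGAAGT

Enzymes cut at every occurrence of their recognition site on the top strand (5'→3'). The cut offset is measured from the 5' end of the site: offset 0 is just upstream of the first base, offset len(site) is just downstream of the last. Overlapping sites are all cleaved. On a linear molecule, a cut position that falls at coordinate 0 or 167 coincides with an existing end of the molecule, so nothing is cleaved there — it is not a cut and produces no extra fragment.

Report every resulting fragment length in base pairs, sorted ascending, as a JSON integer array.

Site scan:
  SqiX AGGTCAT/1: at [0, 19, 50, 91, 113] ⇒ [1, 20, 51, 92, 114]
  VbrIII TTACGA/1: at [8, 26, 65, 71, 105, 127, 135, 158] ⇒ [9, 27, 66, 72, 106, 128, 136, 159]
  HnxVI TCTAACA/1: at [42, 79, 98, 146] ⇒ [43, 80, 99, 147]

Pooled cuts: [1, 9, 20, 27, 43, 51, 66, 72, 80, 92, 99, 106, 114, 128, 136, 147, 159]

Fragments:
  [0,1): 1 bp
  [1,9): 8 bp
  [9,20): 11 bp
  [20,27): 7 bp
  [27,43): 16 bp
  [43,51): 8 bp
  [51,66): 15 bp
  [66,72): 6 bp
  [72,80): 8 bp
  [80,92): 12 bp
  [92,99): 7 bp
  [99,106): 7 bp
  [106,114): 8 bp
  [114,128): 14 bp
  [128,136): 8 bp
  [136,147): 11 bp
  [147,159): 12 bp
  [159,167): 8 bp

[1,6,7,7,7,8,8,8,8,8,8,11,11,12,12,14,15,16]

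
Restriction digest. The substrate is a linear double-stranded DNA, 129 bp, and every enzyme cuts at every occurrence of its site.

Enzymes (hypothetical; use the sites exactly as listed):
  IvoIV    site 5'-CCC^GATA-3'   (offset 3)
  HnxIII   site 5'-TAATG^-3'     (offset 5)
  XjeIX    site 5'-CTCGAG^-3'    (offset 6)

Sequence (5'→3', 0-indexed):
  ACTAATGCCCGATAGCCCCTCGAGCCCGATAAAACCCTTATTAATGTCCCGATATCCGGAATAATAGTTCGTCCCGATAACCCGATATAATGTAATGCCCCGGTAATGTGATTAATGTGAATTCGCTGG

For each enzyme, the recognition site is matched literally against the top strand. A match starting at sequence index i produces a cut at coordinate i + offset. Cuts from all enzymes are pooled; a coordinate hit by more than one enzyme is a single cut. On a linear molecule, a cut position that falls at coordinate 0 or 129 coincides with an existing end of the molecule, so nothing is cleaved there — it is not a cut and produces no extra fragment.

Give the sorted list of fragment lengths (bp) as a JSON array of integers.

Site scan:
  IvoIV CCCGATA/3: at [7, 24, 47, 72, 80] ⇒ [10, 27, 50, 75, 83]
  HnxIII TAATG/5: at [2, 41, 87, 92, 103, 112] ⇒ [7, 46, 92, 97, 108, 117]
  XjeIX CTCGAG/6: at [18] ⇒ [24]

Pooled cuts: [7, 10, 24, 27, 46, 50, 75, 83, 92, 97, 108, 117]

Fragment lengths:
  [0,7): 7 bp
  [7,10): 3 bp
  [10,24): 14 bp
  [24,27): 3 bp
  [27,46): 19 bp
  [46,50): 4 bp
  [50,75): 25 bp
  [75,83): 8 bp
  [83,92): 9 bp
  [92,97): 5 bp
  [97,108): 11 bp
  [108,117): 9 bp
  [117,129): 12 bp

[3,3,4,5,7,8,9,9,11,12,14,19,25]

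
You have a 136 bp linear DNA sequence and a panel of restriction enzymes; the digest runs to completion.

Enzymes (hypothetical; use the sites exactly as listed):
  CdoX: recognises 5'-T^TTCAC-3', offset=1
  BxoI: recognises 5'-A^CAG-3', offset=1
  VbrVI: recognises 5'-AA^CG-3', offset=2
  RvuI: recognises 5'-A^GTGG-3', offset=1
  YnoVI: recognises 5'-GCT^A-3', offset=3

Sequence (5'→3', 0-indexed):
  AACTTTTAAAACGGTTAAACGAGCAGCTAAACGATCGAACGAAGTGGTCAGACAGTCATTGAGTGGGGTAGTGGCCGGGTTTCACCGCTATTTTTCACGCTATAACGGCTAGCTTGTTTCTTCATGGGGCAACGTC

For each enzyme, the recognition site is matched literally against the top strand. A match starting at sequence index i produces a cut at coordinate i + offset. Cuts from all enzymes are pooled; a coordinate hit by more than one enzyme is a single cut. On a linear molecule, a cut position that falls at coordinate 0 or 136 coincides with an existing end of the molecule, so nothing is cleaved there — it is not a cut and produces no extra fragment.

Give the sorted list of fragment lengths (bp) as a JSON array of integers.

Site scan:
  CdoX TTTCAC/1: at [79, 92] ⇒ [80, 93]
  BxoI ACAG/1: at [51] ⇒ [52]
  VbrVI AACG/2: at [9, 17, 29, 37, 103, 130] ⇒ [11, 19, 31, 39, 105, 132]
  RvuI AGTGG/1: at [42, 61, 69] ⇒ [43, 62, 70]
  YnoVI GCTA/3: at [25, 86, 98, 107] ⇒ [28, 89, 101, 110]

All cut coordinates (distinct, sorted): [11, 19, 28, 31, 39, 43, 52, 62, 70, 80, 89, 93, 101, 105, 110, 132]

Fragment lengths:
  [0,11): 11 bp
  [11,19): 8 bp
  [19,28): 9 bp
  [28,31): 3 bp
  [31,39): 8 bp
  [39,43): 4 bp
  [43,52): 9 bp
  [52,62): 10 bp
  [62,70): 8 bp
  [70,80): 10 bp
  [80,89): 9 bp
  [89,93): 4 bp
  [93,101): 8 bp
  [101,105): 4 bp
  [105,110): 5 bp
  [110,132): 22 bp
  [132,136): 4 bp

[3,4,4,4,4,5,8,8,8,8,9,9,9,10,10,11,22]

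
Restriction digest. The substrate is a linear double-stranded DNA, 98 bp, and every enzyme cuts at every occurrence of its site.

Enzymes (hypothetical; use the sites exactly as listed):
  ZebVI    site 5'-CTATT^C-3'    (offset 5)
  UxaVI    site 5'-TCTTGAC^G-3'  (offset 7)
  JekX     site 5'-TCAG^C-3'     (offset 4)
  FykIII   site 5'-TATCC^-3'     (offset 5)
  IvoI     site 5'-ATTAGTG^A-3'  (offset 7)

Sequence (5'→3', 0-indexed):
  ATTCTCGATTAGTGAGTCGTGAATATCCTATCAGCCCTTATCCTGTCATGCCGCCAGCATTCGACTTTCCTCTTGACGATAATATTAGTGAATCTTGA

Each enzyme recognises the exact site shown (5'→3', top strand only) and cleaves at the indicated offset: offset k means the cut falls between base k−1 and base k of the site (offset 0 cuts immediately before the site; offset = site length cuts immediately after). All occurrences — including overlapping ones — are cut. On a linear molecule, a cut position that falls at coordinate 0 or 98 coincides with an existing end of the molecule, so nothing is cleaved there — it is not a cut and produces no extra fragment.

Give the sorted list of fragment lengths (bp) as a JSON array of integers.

[6,8,9,13,14,14,34]

Per-enzyme occurrences:
  ZebVI (CTATTC, off=5): no sites
  UxaVI (TCTTGACG, off=7): starts [70] → cuts [77]
  JekX (TCAGC, off=4): starts [30] → cuts [34]
  FykIII (TATCC, off=5): starts [23, 38] → cuts [28, 43]
  IvoI (ATTAGTGA, off=7): starts [7, 83] → cuts [14, 90]

Pooled cuts: [14, 28, 34, 43, 77, 90]

Fragment lengths:
  [0,14): 14 bp
  [14,28): 14 bp
  [28,34): 6 bp
  [34,43): 9 bp
  [43,77): 34 bp
  [77,90): 13 bp
  [90,98): 8 bp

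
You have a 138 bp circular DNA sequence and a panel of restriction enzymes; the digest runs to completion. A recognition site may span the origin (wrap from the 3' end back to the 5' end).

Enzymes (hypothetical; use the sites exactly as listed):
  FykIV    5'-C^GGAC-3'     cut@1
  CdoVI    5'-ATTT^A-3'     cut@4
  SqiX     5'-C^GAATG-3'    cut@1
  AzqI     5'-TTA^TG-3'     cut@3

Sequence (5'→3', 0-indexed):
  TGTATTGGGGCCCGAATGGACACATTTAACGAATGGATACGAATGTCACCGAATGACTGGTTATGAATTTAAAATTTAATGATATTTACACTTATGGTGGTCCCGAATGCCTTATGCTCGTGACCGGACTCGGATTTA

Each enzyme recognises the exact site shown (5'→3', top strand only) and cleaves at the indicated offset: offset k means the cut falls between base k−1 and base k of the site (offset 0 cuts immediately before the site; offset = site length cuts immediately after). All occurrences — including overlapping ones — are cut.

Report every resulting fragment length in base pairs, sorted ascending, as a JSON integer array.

Scan for sites:
  FykIV (CGGAC, off=1): starts [124] → cuts [125]
  CdoVI (ATTTA, off=4): starts [23, 66, 73, 83, 133] → cuts [27, 70, 77, 87, 137]
  SqiX (CGAATG, off=1): starts [12, 29, 39, 49, 103] → cuts [13, 30, 40, 50, 104]
  AzqI (TTATG, off=3): starts [60, 91, 111, 135] → cuts [0, 63, 94, 114]

All cut coordinates (distinct, sorted): [0, 13, 27, 30, 40, 50, 63, 70, 77, 87, 94, 104, 114, 125, 137]

Fragments:
  0→13: 13 bp
  13→27: 14 bp
  27→30: 3 bp
  30→40: 10 bp
  40→50: 10 bp
  50→63: 13 bp
  63→70: 7 bp
  70→77: 7 bp
  77→87: 10 bp
  87→94: 7 bp
  94→104: 10 bp
  104→114: 10 bp
  114→125: 11 bp
  125→137: 12 bp
  137→0 (wrap): 138-137+0 = 1 bp

[1,3,7,7,7,10,10,10,10,10,11,12,13,13,14]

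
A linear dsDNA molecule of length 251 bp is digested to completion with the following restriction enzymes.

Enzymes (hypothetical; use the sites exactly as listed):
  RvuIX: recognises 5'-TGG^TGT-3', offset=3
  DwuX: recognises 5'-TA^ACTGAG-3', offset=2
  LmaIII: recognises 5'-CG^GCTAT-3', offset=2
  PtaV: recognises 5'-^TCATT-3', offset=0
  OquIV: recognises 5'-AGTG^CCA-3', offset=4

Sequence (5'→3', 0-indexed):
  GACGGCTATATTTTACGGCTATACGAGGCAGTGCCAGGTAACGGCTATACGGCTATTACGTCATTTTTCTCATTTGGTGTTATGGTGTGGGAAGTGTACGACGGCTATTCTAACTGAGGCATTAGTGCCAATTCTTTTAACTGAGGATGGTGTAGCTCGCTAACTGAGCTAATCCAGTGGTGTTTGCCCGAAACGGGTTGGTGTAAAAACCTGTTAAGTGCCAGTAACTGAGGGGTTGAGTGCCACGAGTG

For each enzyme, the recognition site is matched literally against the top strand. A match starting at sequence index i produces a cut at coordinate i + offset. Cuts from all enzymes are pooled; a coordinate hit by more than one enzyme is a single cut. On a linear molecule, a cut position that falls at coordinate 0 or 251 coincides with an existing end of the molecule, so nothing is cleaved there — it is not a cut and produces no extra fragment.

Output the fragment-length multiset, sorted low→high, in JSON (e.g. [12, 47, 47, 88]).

Scan for sites:
  RvuIX (TGGTGT, off=3): starts [74, 82, 147, 177, 198] → cuts [77, 85, 150, 180, 201]
  DwuX (TAACTGAG, off=2): starts [110, 137, 160, 224] → cuts [112, 139, 162, 226]
  LmaIII (CGGCTAT, off=2): starts [2, 15, 41, 49, 101] → cuts [4, 17, 43, 51, 103]
  PtaV (TCATT, off=0): starts [60, 69] → cuts [60, 69]
  OquIV (AGTGCCA, off=4): starts [29, 123, 216, 238] → cuts [33, 127, 220, 242]

All cut coordinates (distinct, sorted): [4, 17, 33, 43, 51, 60, 69, 77, 85, 103, 112, 127, 139, 150, 162, 180, 201, 220, 226, 242]

Fragments:
  [0,4): 4 bp
  [4,17): 13 bp
  [17,33): 16 bp
  [33,43): 10 bp
  [43,51): 8 bp
  [51,60): 9 bp
  [60,69): 9 bp
  [69,77): 8 bp
  [77,85): 8 bp
  [85,103): 18 bp
  [103,112): 9 bp
  [112,127): 15 bp
  [127,139): 12 bp
  [139,150): 11 bp
  [150,162): 12 bp
  [162,180): 18 bp
  [180,201): 21 bp
  [201,220): 19 bp
  [220,226): 6 bp
  [226,242): 16 bp
  [242,251): 9 bp

[4,6,8,8,8,9,9,9,9,10,11,12,12,13,15,16,16,18,18,19,21]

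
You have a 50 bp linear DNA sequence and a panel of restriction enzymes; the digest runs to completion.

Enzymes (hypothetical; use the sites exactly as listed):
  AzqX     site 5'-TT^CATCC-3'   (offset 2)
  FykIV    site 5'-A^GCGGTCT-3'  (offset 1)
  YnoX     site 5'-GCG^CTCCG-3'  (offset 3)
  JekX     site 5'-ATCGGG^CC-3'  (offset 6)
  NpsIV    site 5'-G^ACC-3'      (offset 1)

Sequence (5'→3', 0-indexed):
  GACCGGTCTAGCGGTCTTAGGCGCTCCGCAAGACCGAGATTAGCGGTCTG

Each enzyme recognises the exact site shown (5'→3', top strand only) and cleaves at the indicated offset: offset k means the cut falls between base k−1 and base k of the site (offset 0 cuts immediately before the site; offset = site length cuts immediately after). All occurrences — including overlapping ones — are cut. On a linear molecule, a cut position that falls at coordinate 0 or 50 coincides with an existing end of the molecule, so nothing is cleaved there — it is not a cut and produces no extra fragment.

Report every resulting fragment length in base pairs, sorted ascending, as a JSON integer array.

[1,8,9,9,10,13]

Per-enzyme occurrences:
  AzqX (TTCATCC, off=2): no sites
  FykIV AGCGGTCT/1: at [9, 41] ⇒ [10, 42]
  YnoX GCGCTCCG/3: at [20] ⇒ [23]
  JekX (ATCGGGCC, off=6): no sites
  NpsIV GACC/1: at [0, 31] ⇒ [1, 32]

Pooled cuts: [1, 10, 23, 32, 42]

Fragments:
  [0,1): 1 bp
  [1,10): 9 bp
  [10,23): 13 bp
  [23,32): 9 bp
  [32,42): 10 bp
  [42,50): 8 bp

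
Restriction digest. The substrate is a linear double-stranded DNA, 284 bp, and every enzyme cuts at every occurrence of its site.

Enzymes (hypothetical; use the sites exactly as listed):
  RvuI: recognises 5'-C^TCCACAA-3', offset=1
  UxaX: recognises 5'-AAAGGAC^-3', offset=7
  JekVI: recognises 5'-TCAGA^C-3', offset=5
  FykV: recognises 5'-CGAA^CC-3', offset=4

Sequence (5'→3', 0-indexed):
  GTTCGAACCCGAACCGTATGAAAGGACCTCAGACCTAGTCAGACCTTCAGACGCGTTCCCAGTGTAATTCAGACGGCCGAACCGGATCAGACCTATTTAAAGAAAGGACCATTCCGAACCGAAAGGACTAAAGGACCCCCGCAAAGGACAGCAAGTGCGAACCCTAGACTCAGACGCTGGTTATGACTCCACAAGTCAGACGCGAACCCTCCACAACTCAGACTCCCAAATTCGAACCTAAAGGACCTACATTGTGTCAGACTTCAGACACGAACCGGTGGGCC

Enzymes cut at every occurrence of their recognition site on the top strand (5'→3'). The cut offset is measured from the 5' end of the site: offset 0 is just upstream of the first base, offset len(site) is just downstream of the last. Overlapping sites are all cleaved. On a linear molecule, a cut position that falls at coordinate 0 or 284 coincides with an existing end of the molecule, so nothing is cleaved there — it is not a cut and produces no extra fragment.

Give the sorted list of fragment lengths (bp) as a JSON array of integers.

[3,6,6,6,6,7,7,8,8,8,9,10,10,10,10,10,12,13,13,13,13,13,14,14,15,18,22]

Scan for sites:
  RvuI CTCCACAA/1: at [186, 208] ⇒ [187, 209]
  UxaX AAAGGAC/7: at [20, 102, 121, 129, 142, 239] ⇒ [27, 109, 128, 136, 149, 246]
  JekVI TCAGAC/5: at [28, 38, 46, 68, 86, 169, 195, 217, 256, 263] ⇒ [33, 43, 51, 73, 91, 174, 200, 222, 261, 268]
  FykV CGAACC/4: at [3, 9, 77, 114, 157, 202, 232, 270] ⇒ [7, 13, 81, 118, 161, 206, 236, 274]

All cut coordinates (distinct, sorted): [7, 13, 27, 33, 43, 51, 73, 81, 91, 109, 118, 128, 136, 149, 161, 174, 187, 200, 206, 209, 222, 236, 246, 261, 268, 274]

Fragments:
  [0,7): 7 bp
  [7,13): 6 bp
  [13,27): 14 bp
  [27,33): 6 bp
  [33,43): 10 bp
  [43,51): 8 bp
  [51,73): 22 bp
  [73,81): 8 bp
  [81,91): 10 bp
  [91,109): 18 bp
  [109,118): 9 bp
  [118,128): 10 bp
  [128,136): 8 bp
  [136,149): 13 bp
  [149,161): 12 bp
  [161,174): 13 bp
  [174,187): 13 bp
  [187,200): 13 bp
  [200,206): 6 bp
  [206,209): 3 bp
  [209,222): 13 bp
  [222,236): 14 bp
  [236,246): 10 bp
  [246,261): 15 bp
  [261,268): 7 bp
  [268,274): 6 bp
  [274,284): 10 bp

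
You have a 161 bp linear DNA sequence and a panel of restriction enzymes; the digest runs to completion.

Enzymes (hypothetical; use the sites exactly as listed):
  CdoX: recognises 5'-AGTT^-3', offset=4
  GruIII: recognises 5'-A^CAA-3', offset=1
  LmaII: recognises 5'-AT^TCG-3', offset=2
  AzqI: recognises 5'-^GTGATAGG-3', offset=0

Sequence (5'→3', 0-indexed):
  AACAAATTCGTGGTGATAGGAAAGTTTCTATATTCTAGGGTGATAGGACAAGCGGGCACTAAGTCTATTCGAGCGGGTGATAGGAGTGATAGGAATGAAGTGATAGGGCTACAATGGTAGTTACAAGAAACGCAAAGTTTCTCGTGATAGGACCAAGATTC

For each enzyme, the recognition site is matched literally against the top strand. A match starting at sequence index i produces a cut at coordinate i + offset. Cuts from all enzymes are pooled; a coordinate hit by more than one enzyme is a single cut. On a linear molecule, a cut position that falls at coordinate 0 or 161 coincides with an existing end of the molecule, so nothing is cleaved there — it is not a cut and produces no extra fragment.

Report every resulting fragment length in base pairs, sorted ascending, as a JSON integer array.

Scan for sites:
  CdoX AGTT/4: at [22, 118, 135] ⇒ [26, 122, 139]
  GruIII ACAA/1: at [1, 47, 110, 122] ⇒ [2, 48, 111, 123]
  LmaII ATTCG/2: at [5, 66] ⇒ [7, 68]
  AzqI GTGATAGG/0: at [12, 39, 76, 85, 99, 143] ⇒ [12, 39, 76, 85, 99, 143]

Pooled cuts: [2, 7, 12, 26, 39, 48, 68, 76, 85, 99, 111, 122, 123, 139, 143]

Fragments:
  [0,2): 2 bp
  [2,7): 5 bp
  [7,12): 5 bp
  [12,26): 14 bp
  [26,39): 13 bp
  [39,48): 9 bp
  [48,68): 20 bp
  [68,76): 8 bp
  [76,85): 9 bp
  [85,99): 14 bp
  [99,111): 12 bp
  [111,122): 11 bp
  [122,123): 1 bp
  [123,139): 16 bp
  [139,143): 4 bp
  [143,161): 18 bp

[1,2,4,5,5,8,9,9,11,12,13,14,14,16,18,20]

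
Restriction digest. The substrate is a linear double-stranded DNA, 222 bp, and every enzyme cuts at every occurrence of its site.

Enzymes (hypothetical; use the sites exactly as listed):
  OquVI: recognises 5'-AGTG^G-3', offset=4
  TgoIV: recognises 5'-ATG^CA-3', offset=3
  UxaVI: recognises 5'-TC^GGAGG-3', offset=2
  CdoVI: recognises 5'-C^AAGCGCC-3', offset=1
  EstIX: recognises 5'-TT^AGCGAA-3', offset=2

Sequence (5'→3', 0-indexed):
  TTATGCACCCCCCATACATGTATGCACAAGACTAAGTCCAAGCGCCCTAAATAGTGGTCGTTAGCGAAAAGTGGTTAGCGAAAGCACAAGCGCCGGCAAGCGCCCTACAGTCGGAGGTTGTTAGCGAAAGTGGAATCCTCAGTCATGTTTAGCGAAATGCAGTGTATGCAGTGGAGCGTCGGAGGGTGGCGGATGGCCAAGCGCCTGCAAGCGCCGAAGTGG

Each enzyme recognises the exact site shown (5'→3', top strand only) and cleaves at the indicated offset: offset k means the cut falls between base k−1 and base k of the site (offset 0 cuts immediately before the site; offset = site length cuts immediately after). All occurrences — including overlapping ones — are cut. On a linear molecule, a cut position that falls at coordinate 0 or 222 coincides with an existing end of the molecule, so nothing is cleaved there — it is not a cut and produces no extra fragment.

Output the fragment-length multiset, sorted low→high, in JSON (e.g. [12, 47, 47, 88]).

[1,3,5,5,6,7,9,9,10,10,10,10,11,11,13,15,15,17,18,18,19]

Per-enzyme occurrences:
  OquVI AGTGG/4: at [52, 69, 128, 169, 217] ⇒ [56, 73, 132, 173, 221]
  TgoIV ATGCA/3: at [2, 21, 156, 165] ⇒ [5, 24, 159, 168]
  UxaVI TCGGAGG/2: at [110, 178] ⇒ [112, 180]
  CdoVI CAAGCGCC/1: at [38, 86, 96, 197, 207] ⇒ [39, 87, 97, 198, 208]
  EstIX TTAGCGAA/2: at [60, 74, 120, 148] ⇒ [62, 76, 122, 150]

Pooled cuts: [5, 24, 39, 56, 62, 73, 76, 87, 97, 112, 122, 132, 150, 159, 168, 173, 180, 198, 208, 221]

Fragments:
  [0,5): 5 bp
  [5,24): 19 bp
  [24,39): 15 bp
  [39,56): 17 bp
  [56,62): 6 bp
  [62,73): 11 bp
  [73,76): 3 bp
  [76,87): 11 bp
  [87,97): 10 bp
  [97,112): 15 bp
  [112,122): 10 bp
  [122,132): 10 bp
  [132,150): 18 bp
  [150,159): 9 bp
  [159,168): 9 bp
  [168,173): 5 bp
  [173,180): 7 bp
  [180,198): 18 bp
  [198,208): 10 bp
  [208,221): 13 bp
  [221,222): 1 bp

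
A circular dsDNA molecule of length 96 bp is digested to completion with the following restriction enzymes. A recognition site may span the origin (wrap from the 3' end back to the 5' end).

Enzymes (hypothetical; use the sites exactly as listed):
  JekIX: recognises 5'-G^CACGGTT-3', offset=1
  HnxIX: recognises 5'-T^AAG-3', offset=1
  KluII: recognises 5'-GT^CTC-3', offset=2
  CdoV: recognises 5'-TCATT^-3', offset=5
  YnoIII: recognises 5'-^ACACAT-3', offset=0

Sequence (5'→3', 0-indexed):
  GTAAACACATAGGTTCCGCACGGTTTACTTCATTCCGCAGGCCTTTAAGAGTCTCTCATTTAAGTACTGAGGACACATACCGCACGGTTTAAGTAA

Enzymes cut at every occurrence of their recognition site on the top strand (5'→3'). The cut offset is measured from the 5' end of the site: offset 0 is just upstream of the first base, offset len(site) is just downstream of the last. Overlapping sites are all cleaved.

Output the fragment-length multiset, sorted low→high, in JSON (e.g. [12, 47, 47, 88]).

[1,4,6,6,8,8,10,11,12,14,16]

Site scan:
  JekIX GCACGGTT/1: at [17, 81] ⇒ [18, 82]
  HnxIX TAAG/1: at [45, 60, 89, 93] ⇒ [46, 61, 90, 94]
  KluII GTCTC/2: at [50] ⇒ [52]
  CdoV TCATT/5: at [29, 55] ⇒ [34, 60]
  YnoIII ACACAT/0: at [4, 72] ⇒ [4, 72]

All cut coordinates (distinct, sorted): [4, 18, 34, 46, 52, 60, 61, 72, 82, 90, 94]

Fragment lengths:
  4→18: 14 bp
  18→34: 16 bp
  34→46: 12 bp
  46→52: 6 bp
  52→60: 8 bp
  60→61: 1 bp
  61→72: 11 bp
  72→82: 10 bp
  82→90: 8 bp
  90→94: 4 bp
  94→4 (wrap): 96-94+4 = 6 bp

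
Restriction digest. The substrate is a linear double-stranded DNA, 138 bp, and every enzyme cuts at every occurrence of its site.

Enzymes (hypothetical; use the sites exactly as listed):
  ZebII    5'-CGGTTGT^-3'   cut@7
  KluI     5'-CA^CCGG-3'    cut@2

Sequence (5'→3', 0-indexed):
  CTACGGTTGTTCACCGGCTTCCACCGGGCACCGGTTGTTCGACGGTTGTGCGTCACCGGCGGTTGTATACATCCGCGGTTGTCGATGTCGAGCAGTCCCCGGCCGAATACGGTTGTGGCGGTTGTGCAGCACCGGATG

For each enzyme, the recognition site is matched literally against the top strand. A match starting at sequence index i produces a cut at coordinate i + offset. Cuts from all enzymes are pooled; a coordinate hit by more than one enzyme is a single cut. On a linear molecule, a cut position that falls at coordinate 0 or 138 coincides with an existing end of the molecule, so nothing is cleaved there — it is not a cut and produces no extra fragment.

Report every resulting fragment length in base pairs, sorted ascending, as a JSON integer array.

Site scan:
  ZebII CGGTTGT/7: at [3, 31, 42, 59, 75, 109, 118] ⇒ [10, 38, 49, 66, 82, 116, 125]
  KluI CACCGG/2: at [11, 21, 28, 53, 129] ⇒ [13, 23, 30, 55, 131]

All cut coordinates (distinct, sorted): [10, 13, 23, 30, 38, 49, 55, 66, 82, 116, 125, 131]

Fragment lengths:
  [0,10): 10 bp
  [10,13): 3 bp
  [13,23): 10 bp
  [23,30): 7 bp
  [30,38): 8 bp
  [38,49): 11 bp
  [49,55): 6 bp
  [55,66): 11 bp
  [66,82): 16 bp
  [82,116): 34 bp
  [116,125): 9 bp
  [125,131): 6 bp
  [131,138): 7 bp

[3,6,6,7,7,8,9,10,10,11,11,16,34]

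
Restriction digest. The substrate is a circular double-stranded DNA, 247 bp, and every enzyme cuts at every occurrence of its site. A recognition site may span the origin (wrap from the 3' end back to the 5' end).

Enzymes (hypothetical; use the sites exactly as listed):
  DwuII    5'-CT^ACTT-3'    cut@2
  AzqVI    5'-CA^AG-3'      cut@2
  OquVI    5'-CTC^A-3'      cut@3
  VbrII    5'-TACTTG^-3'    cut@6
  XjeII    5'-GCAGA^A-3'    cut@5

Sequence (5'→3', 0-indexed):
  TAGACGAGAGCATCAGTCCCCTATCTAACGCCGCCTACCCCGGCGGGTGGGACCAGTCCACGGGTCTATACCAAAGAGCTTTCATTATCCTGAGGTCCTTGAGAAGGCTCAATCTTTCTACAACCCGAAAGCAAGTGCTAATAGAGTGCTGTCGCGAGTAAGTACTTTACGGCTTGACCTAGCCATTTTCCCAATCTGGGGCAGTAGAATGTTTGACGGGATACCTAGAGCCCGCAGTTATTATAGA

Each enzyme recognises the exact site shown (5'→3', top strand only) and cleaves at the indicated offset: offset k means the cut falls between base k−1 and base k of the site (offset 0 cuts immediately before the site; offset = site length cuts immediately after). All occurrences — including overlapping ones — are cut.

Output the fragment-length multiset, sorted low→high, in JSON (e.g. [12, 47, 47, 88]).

Scan for sites:
  DwuII (CTACTT, off=2): no sites
  AzqVI CAAG/2: at [131] ⇒ [133]
  OquVI CTCA/3: at [107] ⇒ [110]
  VbrII (TACTTG, off=6): no sites
  XjeII (GCAGAA, off=5): no sites

Pooled cuts: [110, 133]

Fragments:
  110→133: 23 bp
  133→110 (wrap): 247-133+110 = 224 bp

[23,224]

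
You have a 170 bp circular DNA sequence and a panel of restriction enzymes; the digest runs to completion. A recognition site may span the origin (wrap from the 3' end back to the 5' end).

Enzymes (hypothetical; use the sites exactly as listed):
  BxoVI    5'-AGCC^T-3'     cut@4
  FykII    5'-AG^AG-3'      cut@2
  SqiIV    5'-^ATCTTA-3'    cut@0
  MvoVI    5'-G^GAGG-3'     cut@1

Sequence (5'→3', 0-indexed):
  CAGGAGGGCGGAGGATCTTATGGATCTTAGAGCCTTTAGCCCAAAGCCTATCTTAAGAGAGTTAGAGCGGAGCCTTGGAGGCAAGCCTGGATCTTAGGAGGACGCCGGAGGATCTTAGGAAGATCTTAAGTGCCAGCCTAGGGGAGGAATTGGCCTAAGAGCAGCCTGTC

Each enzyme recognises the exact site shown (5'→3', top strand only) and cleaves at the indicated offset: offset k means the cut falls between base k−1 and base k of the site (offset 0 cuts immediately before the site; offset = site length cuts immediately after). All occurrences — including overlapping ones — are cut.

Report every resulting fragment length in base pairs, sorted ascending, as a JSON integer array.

[1,2,3,3,4,4,4,5,6,7,7,7,7,7,8,9,9,10,10,11,14,16,16]

Site scan:
  BxoVI (AGCCT, off=4): starts [30, 44, 70, 83, 134, 162] → cuts [34, 48, 74, 87, 138, 166]
  FykII (AGAG, off=2): starts [28, 55, 57, 63, 157] → cuts [30, 57, 59, 65, 159]
  SqiIV (ATCTTA, off=0): starts [14, 23, 49, 90, 111, 122] → cuts [14, 23, 49, 90, 111, 122]
  MvoVI (GGAGG, off=1): starts [2, 9, 76, 96, 106, 142] → cuts [3, 10, 77, 97, 107, 143]

Pooled cuts: [3, 10, 14, 23, 30, 34, 48, 49, 57, 59, 65, 74, 77, 87, 90, 97, 107, 111, 122, 138, 143, 159, 166]

Fragment lengths:
  3→10: 7 bp
  10→14: 4 bp
  14→23: 9 bp
  23→30: 7 bp
  30→34: 4 bp
  34→48: 14 bp
  48→49: 1 bp
  49→57: 8 bp
  57→59: 2 bp
  59→65: 6 bp
  65→74: 9 bp
  74→77: 3 bp
  77→87: 10 bp
  87→90: 3 bp
  90→97: 7 bp
  97→107: 10 bp
  107→111: 4 bp
  111→122: 11 bp
  122→138: 16 bp
  138→143: 5 bp
  143→159: 16 bp
  159→166: 7 bp
  166→3 (wrap): 170-166+3 = 7 bp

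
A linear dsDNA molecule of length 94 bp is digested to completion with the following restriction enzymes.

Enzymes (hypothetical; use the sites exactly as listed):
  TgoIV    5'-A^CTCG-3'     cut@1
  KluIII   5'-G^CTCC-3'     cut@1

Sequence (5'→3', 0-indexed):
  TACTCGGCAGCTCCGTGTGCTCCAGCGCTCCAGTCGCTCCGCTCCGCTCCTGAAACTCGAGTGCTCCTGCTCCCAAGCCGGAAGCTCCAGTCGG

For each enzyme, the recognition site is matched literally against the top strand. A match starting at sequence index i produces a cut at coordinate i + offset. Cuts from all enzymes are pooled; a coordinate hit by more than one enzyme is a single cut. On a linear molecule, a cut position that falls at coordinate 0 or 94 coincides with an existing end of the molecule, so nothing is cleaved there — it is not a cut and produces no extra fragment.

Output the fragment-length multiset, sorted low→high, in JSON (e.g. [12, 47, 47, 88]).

Scan for sites:
  TgoIV ACTCG/1: at [1, 54] ⇒ [2, 55]
  KluIII GCTCC/1: at [9, 18, 26, 35, 40, 45, 62, 68, 83] ⇒ [10, 19, 27, 36, 41, 46, 63, 69, 84]

All cut coordinates (distinct, sorted): [2, 10, 19, 27, 36, 41, 46, 55, 63, 69, 84]

Fragment lengths:
  [0,2): 2 bp
  [2,10): 8 bp
  [10,19): 9 bp
  [19,27): 8 bp
  [27,36): 9 bp
  [36,41): 5 bp
  [41,46): 5 bp
  [46,55): 9 bp
  [55,63): 8 bp
  [63,69): 6 bp
  [69,84): 15 bp
  [84,94): 10 bp

[2,5,5,6,8,8,8,9,9,9,10,15]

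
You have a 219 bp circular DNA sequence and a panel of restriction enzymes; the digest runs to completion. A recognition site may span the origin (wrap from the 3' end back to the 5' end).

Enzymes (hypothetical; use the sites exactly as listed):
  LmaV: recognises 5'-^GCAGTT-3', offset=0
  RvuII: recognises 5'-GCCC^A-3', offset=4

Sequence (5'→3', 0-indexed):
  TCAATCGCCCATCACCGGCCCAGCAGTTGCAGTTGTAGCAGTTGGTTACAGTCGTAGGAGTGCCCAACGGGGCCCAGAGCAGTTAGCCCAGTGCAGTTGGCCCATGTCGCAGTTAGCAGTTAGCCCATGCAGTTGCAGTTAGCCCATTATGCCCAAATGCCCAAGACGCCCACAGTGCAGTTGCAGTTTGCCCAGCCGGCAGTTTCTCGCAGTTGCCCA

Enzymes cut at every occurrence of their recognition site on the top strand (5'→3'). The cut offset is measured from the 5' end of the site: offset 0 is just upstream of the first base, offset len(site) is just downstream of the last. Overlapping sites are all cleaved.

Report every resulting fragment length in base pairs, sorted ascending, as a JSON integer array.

[1,2,3,3,5,5,5,6,6,6,7,8,9,9,9,10,10,10,11,11,11,11,11,11,11,28]

Site scan:
  LmaV (GCAGTT, off=0): starts [22, 28, 37, 78, 92, 108, 115, 128, 134, 176, 182, 198, 208] → cuts [22, 28, 37, 78, 92, 108, 115, 128, 134, 176, 182, 198, 208]
  RvuII (GCCCA, off=4): starts [6, 17, 61, 71, 85, 99, 122, 141, 150, 158, 167, 189, 214] → cuts [10, 21, 65, 75, 89, 103, 126, 145, 154, 162, 171, 193, 218]

All cut coordinates (distinct, sorted): [10, 21, 22, 28, 37, 65, 75, 78, 89, 92, 103, 108, 115, 126, 128, 134, 145, 154, 162, 171, 176, 182, 193, 198, 208, 218]

Fragments:
  10→21: 11 bp
  21→22: 1 bp
  22→28: 6 bp
  28→37: 9 bp
  37→65: 28 bp
  65→75: 10 bp
  75→78: 3 bp
  78→89: 11 bp
  89→92: 3 bp
  92→103: 11 bp
  103→108: 5 bp
  108→115: 7 bp
  115→126: 11 bp
  126→128: 2 bp
  128→134: 6 bp
  134→145: 11 bp
  145→154: 9 bp
  154→162: 8 bp
  162→171: 9 bp
  171→176: 5 bp
  176→182: 6 bp
  182→193: 11 bp
  193→198: 5 bp
  198→208: 10 bp
  208→218: 10 bp
  218→10 (wrap): 219-218+10 = 11 bp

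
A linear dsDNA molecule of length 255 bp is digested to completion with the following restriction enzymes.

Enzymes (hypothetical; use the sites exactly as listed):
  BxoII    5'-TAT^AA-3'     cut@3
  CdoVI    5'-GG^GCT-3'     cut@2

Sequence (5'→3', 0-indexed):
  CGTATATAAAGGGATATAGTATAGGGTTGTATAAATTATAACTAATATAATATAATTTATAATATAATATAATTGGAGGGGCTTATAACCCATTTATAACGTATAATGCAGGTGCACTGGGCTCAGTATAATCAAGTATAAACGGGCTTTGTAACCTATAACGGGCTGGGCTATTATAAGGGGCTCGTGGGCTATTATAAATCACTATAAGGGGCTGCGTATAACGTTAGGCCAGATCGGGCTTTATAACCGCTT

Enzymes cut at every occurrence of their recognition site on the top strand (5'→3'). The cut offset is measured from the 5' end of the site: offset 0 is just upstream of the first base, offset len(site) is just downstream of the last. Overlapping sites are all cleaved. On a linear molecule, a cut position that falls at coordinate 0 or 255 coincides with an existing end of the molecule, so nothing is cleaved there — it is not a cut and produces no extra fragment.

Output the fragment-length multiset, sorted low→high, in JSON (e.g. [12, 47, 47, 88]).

[5,5,5,5,5,5,5,6,6,7,7,7,7,7,8,8,8,8,9,9,9,10,10,10,11,14,16,18,25]

Scan for sites:
  BxoII (TATAA, off=3): starts [4, 29, 36, 45, 50, 57, 62, 67, 83, 94, 101, 126, 136, 156, 174, 195, 205, 219, 244] → cuts [7, 32, 39, 48, 53, 60, 65, 70, 86, 97, 104, 129, 139, 159, 177, 198, 208, 222, 247]
  CdoVI (GGGCT, off=2): starts [78, 118, 143, 162, 167, 180, 188, 211, 238] → cuts [80, 120, 145, 164, 169, 182, 190, 213, 240]

All cut coordinates (distinct, sorted): [7, 32, 39, 48, 53, 60, 65, 70, 80, 86, 97, 104, 120, 129, 139, 145, 159, 164, 169, 177, 182, 190, 198, 208, 213, 222, 240, 247]

Fragments:
  [0,7): 7 bp
  [7,32): 25 bp
  [32,39): 7 bp
  [39,48): 9 bp
  [48,53): 5 bp
  [53,60): 7 bp
  [60,65): 5 bp
  [65,70): 5 bp
  [70,80): 10 bp
  [80,86): 6 bp
  [86,97): 11 bp
  [97,104): 7 bp
  [104,120): 16 bp
  [120,129): 9 bp
  [129,139): 10 bp
  [139,145): 6 bp
  [145,159): 14 bp
  [159,164): 5 bp
  [164,169): 5 bp
  [169,177): 8 bp
  [177,182): 5 bp
  [182,190): 8 bp
  [190,198): 8 bp
  [198,208): 10 bp
  [208,213): 5 bp
  [213,222): 9 bp
  [222,240): 18 bp
  [240,247): 7 bp
  [247,255): 8 bp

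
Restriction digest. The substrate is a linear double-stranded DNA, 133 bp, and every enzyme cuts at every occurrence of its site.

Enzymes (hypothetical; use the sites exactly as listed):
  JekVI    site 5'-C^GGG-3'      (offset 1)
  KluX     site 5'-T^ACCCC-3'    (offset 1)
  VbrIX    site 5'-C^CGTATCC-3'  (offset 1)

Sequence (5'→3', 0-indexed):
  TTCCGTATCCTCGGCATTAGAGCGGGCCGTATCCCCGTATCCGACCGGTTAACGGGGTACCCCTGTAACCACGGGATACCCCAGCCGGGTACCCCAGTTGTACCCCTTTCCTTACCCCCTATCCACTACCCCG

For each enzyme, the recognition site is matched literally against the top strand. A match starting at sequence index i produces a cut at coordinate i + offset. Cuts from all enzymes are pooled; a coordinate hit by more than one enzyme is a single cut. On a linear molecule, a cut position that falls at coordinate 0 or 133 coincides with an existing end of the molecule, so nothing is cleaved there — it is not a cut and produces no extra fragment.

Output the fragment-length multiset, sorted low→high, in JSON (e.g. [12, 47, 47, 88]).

[3,4,4,5,5,6,8,9,11,12,14,14,18,20]

Site scan:
  JekVI (CGGG, off=1): starts [22, 52, 71, 85] → cuts [23, 53, 72, 86]
  KluX (TACCCC, off=1): starts [57, 76, 89, 100, 112, 126] → cuts [58, 77, 90, 101, 113, 127]
  VbrIX (CCGTATCC, off=1): starts [2, 26, 34] → cuts [3, 27, 35]

Pooled cuts: [3, 23, 27, 35, 53, 58, 72, 77, 86, 90, 101, 113, 127]

Fragment lengths:
  [0,3): 3 bp
  [3,23): 20 bp
  [23,27): 4 bp
  [27,35): 8 bp
  [35,53): 18 bp
  [53,58): 5 bp
  [58,72): 14 bp
  [72,77): 5 bp
  [77,86): 9 bp
  [86,90): 4 bp
  [90,101): 11 bp
  [101,113): 12 bp
  [113,127): 14 bp
  [127,133): 6 bp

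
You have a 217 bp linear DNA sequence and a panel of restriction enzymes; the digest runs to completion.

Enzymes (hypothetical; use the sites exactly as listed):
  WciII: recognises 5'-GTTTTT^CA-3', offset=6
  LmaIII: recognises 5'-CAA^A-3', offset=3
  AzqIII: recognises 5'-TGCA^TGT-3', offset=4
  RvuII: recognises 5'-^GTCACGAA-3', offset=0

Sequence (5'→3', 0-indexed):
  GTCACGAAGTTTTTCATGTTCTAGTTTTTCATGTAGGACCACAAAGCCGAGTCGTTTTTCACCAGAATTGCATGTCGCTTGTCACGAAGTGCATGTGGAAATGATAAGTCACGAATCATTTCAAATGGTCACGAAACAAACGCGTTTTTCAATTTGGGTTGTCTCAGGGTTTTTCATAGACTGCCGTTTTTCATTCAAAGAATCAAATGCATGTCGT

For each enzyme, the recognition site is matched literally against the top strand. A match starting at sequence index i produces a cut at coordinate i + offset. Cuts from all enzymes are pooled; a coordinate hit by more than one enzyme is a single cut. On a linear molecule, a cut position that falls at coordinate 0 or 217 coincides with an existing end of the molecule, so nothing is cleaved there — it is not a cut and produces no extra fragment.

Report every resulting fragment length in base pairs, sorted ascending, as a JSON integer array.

Scan for sites:
  WciII (GTTTTTCA, off=6): starts [8, 23, 53, 143, 168, 185] → cuts [14, 29, 59, 149, 174, 191]
  LmaIII (CAAA, off=3): starts [41, 121, 136, 195, 203] → cuts [44, 124, 139, 198, 206]
  AzqIII (TGCATGT, off=4): starts [68, 89, 207] → cuts [72, 93, 211]
  RvuII (GTCACGAA, off=0): starts [0, 80, 107, 127] → cuts [80, 107, 127] (position 0 is a terminus of the linear molecule — no cut)

All cut coordinates (distinct, sorted): [14, 29, 44, 59, 72, 80, 93, 107, 124, 127, 139, 149, 174, 191, 198, 206, 211]

Fragment lengths:
  [0,14): 14 bp
  [14,29): 15 bp
  [29,44): 15 bp
  [44,59): 15 bp
  [59,72): 13 bp
  [72,80): 8 bp
  [80,93): 13 bp
  [93,107): 14 bp
  [107,124): 17 bp
  [124,127): 3 bp
  [127,139): 12 bp
  [139,149): 10 bp
  [149,174): 25 bp
  [174,191): 17 bp
  [191,198): 7 bp
  [198,206): 8 bp
  [206,211): 5 bp
  [211,217): 6 bp

[3,5,6,7,8,8,10,12,13,13,14,14,15,15,15,17,17,25]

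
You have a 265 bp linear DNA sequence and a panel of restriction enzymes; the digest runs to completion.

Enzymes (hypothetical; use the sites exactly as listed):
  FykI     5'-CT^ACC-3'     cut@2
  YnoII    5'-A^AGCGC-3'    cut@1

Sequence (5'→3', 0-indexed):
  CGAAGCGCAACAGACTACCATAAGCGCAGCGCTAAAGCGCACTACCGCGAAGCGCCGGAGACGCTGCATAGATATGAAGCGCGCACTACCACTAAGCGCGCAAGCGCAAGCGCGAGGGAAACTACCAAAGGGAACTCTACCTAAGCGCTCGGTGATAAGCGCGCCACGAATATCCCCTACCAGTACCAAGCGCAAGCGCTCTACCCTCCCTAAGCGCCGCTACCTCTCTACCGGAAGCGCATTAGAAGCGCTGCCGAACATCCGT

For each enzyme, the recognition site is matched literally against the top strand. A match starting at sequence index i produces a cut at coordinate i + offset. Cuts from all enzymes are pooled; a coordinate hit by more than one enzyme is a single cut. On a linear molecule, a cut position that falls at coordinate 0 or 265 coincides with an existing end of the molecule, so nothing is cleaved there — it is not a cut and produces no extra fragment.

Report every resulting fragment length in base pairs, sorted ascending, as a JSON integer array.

[3,5,6,6,6,6,7,7,8,8,8,8,9,10,10,10,11,13,13,14,15,15,19,21,27]

Scan for sites:
  FykI (CTACC, off=2): starts [14, 41, 85, 121, 136, 176, 200, 219, 227] → cuts [16, 43, 87, 123, 138, 178, 202, 221, 229]
  YnoII (AAGCGC, off=1): starts [2, 21, 34, 49, 76, 93, 101, 107, 142, 156, 187, 193, 211, 234, 245] → cuts [3, 22, 35, 50, 77, 94, 102, 108, 143, 157, 188, 194, 212, 235, 246]

Pooled cuts: [3, 16, 22, 35, 43, 50, 77, 87, 94, 102, 108, 123, 138, 143, 157, 178, 188, 194, 202, 212, 221, 229, 235, 246]

Fragments:
  [0,3): 3 bp
  [3,16): 13 bp
  [16,22): 6 bp
  [22,35): 13 bp
  [35,43): 8 bp
  [43,50): 7 bp
  [50,77): 27 bp
  [77,87): 10 bp
  [87,94): 7 bp
  [94,102): 8 bp
  [102,108): 6 bp
  [108,123): 15 bp
  [123,138): 15 bp
  [138,143): 5 bp
  [143,157): 14 bp
  [157,178): 21 bp
  [178,188): 10 bp
  [188,194): 6 bp
  [194,202): 8 bp
  [202,212): 10 bp
  [212,221): 9 bp
  [221,229): 8 bp
  [229,235): 6 bp
  [235,246): 11 bp
  [246,265): 19 bp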